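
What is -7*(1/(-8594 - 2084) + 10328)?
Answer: -771976681/10678 ≈ -72296.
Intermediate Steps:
-7*(1/(-8594 - 2084) + 10328) = -7*(1/(-10678) + 10328) = -7*(-1/10678 + 10328) = -7*110282383/10678 = -771976681/10678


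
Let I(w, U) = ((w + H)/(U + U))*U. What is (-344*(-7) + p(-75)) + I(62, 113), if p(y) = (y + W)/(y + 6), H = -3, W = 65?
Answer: 336395/138 ≈ 2437.6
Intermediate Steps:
I(w, U) = -3/2 + w/2 (I(w, U) = ((w - 3)/(U + U))*U = ((-3 + w)/((2*U)))*U = ((-3 + w)*(1/(2*U)))*U = ((-3 + w)/(2*U))*U = -3/2 + w/2)
p(y) = (65 + y)/(6 + y) (p(y) = (y + 65)/(y + 6) = (65 + y)/(6 + y))
(-344*(-7) + p(-75)) + I(62, 113) = (-344*(-7) + (65 - 75)/(6 - 75)) + (-3/2 + (1/2)*62) = (2408 - 10/(-69)) + (-3/2 + 31) = (2408 - 1/69*(-10)) + 59/2 = (2408 + 10/69) + 59/2 = 166162/69 + 59/2 = 336395/138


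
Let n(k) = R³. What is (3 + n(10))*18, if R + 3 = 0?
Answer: -432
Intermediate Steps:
R = -3 (R = -3 + 0 = -3)
n(k) = -27 (n(k) = (-3)³ = -27)
(3 + n(10))*18 = (3 - 27)*18 = -24*18 = -432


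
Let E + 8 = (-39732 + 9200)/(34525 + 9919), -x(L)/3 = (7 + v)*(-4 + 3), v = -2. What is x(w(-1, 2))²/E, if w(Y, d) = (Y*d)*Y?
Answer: -2499975/96521 ≈ -25.901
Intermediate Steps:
w(Y, d) = d*Y²
x(L) = 15 (x(L) = -3*(7 - 2)*(-4 + 3) = -15*(-1) = -3*(-5) = 15)
E = -96521/11111 (E = -8 + (-39732 + 9200)/(34525 + 9919) = -8 - 30532/44444 = -8 - 30532*1/44444 = -8 - 7633/11111 = -96521/11111 ≈ -8.6870)
x(w(-1, 2))²/E = 15²/(-96521/11111) = 225*(-11111/96521) = -2499975/96521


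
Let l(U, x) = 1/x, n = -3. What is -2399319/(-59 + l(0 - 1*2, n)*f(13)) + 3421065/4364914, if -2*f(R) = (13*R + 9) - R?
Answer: 2327317523803/30554398 ≈ 76170.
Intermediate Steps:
f(R) = -9/2 - 6*R (f(R) = -((13*R + 9) - R)/2 = -((9 + 13*R) - R)/2 = -(9 + 12*R)/2 = -9/2 - 6*R)
-2399319/(-59 + l(0 - 1*2, n)*f(13)) + 3421065/4364914 = -2399319/(-59 + (-9/2 - 6*13)/(-3)) + 3421065/4364914 = -2399319/(-59 - (-9/2 - 78)/3) + 3421065*(1/4364914) = -2399319/(-59 - ⅓*(-165/2)) + 3421065/4364914 = -2399319/(-59 + 55/2) + 3421065/4364914 = -2399319/(-63/2) + 3421065/4364914 = -2399319*(-2/63) + 3421065/4364914 = 533182/7 + 3421065/4364914 = 2327317523803/30554398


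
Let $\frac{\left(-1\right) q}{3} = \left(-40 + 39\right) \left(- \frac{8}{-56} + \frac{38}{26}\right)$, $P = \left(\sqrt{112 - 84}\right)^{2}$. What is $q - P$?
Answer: $- \frac{2110}{91} \approx -23.187$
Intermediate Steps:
$P = 28$ ($P = \left(\sqrt{28}\right)^{2} = \left(2 \sqrt{7}\right)^{2} = 28$)
$q = \frac{438}{91}$ ($q = - 3 \left(-40 + 39\right) \left(- \frac{8}{-56} + \frac{38}{26}\right) = - 3 \left(- (\left(-8\right) \left(- \frac{1}{56}\right) + 38 \cdot \frac{1}{26})\right) = - 3 \left(- (\frac{1}{7} + \frac{19}{13})\right) = - 3 \left(\left(-1\right) \frac{146}{91}\right) = \left(-3\right) \left(- \frac{146}{91}\right) = \frac{438}{91} \approx 4.8132$)
$q - P = \frac{438}{91} - 28 = - \frac{2110}{91}$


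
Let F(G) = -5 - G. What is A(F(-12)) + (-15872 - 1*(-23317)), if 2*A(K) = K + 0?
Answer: 14897/2 ≈ 7448.5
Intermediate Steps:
A(K) = K/2 (A(K) = (K + 0)/2 = K/2)
A(F(-12)) + (-15872 - 1*(-23317)) = (-5 - 1*(-12))/2 + (-15872 - 1*(-23317)) = (-5 + 12)/2 + (-15872 + 23317) = (½)*7 + 7445 = 7/2 + 7445 = 14897/2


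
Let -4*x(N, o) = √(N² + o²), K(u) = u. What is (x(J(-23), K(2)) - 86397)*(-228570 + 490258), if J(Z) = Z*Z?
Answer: -22609058136 - 65422*√279845 ≈ -2.2644e+10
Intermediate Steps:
J(Z) = Z²
x(N, o) = -√(N² + o²)/4
(x(J(-23), K(2)) - 86397)*(-228570 + 490258) = (-√(((-23)²)² + 2²)/4 - 86397)*(-228570 + 490258) = (-√(529² + 4)/4 - 86397)*261688 = (-√(279841 + 4)/4 - 86397)*261688 = (-√279845/4 - 86397)*261688 = (-86397 - √279845/4)*261688 = -22609058136 - 65422*√279845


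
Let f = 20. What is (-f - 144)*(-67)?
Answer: 10988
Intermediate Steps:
(-f - 144)*(-67) = (-1*20 - 144)*(-67) = (-20 - 144)*(-67) = -164*(-67) = 10988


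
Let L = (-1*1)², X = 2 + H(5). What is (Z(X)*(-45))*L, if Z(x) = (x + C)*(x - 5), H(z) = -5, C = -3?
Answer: -2160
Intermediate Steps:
X = -3 (X = 2 - 5 = -3)
L = 1 (L = (-1)² = 1)
Z(x) = (-5 + x)*(-3 + x) (Z(x) = (x - 3)*(x - 5) = (-3 + x)*(-5 + x) = (-5 + x)*(-3 + x))
(Z(X)*(-45))*L = ((15 + (-3)² - 8*(-3))*(-45))*1 = ((15 + 9 + 24)*(-45))*1 = (48*(-45))*1 = -2160*1 = -2160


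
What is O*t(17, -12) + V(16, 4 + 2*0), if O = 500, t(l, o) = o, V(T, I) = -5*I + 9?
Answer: -6011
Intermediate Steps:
V(T, I) = 9 - 5*I
O*t(17, -12) + V(16, 4 + 2*0) = 500*(-12) + (9 - 5*(4 + 2*0)) = -6000 + (9 - 5*(4 + 0)) = -6000 + (9 - 5*4) = -6000 + (9 - 20) = -6000 - 11 = -6011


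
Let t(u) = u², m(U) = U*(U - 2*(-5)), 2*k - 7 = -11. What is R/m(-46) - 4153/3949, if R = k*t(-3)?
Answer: -386025/363308 ≈ -1.0625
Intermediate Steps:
k = -2 (k = 7/2 + (½)*(-11) = 7/2 - 11/2 = -2)
m(U) = U*(10 + U) (m(U) = U*(U + 10) = U*(10 + U))
R = -18 (R = -2*(-3)² = -2*9 = -18)
R/m(-46) - 4153/3949 = -18*(-1/(46*(10 - 46))) - 4153/3949 = -18/((-46*(-36))) - 4153*1/3949 = -18/1656 - 4153/3949 = -18*1/1656 - 4153/3949 = -1/92 - 4153/3949 = -386025/363308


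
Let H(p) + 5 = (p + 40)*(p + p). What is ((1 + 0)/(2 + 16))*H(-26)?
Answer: -733/18 ≈ -40.722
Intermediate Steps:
H(p) = -5 + 2*p*(40 + p) (H(p) = -5 + (p + 40)*(p + p) = -5 + (40 + p)*(2*p) = -5 + 2*p*(40 + p))
((1 + 0)/(2 + 16))*H(-26) = ((1 + 0)/(2 + 16))*(-5 + 2*(-26)² + 80*(-26)) = (1/18)*(-5 + 2*676 - 2080) = (1*(1/18))*(-5 + 1352 - 2080) = (1/18)*(-733) = -733/18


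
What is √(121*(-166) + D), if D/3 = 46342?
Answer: 2*√29735 ≈ 344.88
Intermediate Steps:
D = 139026 (D = 3*46342 = 139026)
√(121*(-166) + D) = √(121*(-166) + 139026) = √(-20086 + 139026) = √118940 = 2*√29735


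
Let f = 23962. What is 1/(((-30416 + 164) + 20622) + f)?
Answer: 1/14332 ≈ 6.9774e-5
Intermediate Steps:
1/(((-30416 + 164) + 20622) + f) = 1/(((-30416 + 164) + 20622) + 23962) = 1/((-30252 + 20622) + 23962) = 1/(-9630 + 23962) = 1/14332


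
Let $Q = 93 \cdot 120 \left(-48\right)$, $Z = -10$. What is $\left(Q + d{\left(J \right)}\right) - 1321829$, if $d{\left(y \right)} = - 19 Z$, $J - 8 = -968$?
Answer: $-1857319$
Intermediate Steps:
$J = -960$ ($J = 8 - 968 = -960$)
$Q = -535680$ ($Q = 11160 \left(-48\right) = -535680$)
$d{\left(y \right)} = 190$ ($d{\left(y \right)} = \left(-19\right) \left(-10\right) = 190$)
$\left(Q + d{\left(J \right)}\right) - 1321829 = \left(-535680 + 190\right) - 1321829 = -535490 - 1321829 = -1857319$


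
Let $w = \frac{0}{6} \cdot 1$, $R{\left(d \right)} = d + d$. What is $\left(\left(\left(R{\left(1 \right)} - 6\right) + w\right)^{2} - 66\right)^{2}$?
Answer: $2500$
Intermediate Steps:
$R{\left(d \right)} = 2 d$
$w = 0$ ($w = 0 \cdot \frac{1}{6} \cdot 1 = 0 \cdot 1 = 0$)
$\left(\left(\left(R{\left(1 \right)} - 6\right) + w\right)^{2} - 66\right)^{2} = \left(\left(\left(2 \cdot 1 - 6\right) + 0\right)^{2} - 66\right)^{2} = \left(\left(\left(2 - 6\right) + 0\right)^{2} - 66\right)^{2} = \left(\left(-4 + 0\right)^{2} - 66\right)^{2} = \left(\left(-4\right)^{2} - 66\right)^{2} = \left(16 - 66\right)^{2} = \left(-50\right)^{2} = 2500$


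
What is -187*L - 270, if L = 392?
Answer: -73574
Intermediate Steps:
-187*L - 270 = -187*392 - 270 = -73304 - 270 = -73574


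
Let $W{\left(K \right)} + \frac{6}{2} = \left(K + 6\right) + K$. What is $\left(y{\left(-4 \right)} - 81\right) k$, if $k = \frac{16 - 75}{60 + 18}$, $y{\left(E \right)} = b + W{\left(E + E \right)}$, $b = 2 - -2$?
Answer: $\frac{885}{13} \approx 68.077$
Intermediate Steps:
$W{\left(K \right)} = 3 + 2 K$ ($W{\left(K \right)} = -3 + \left(\left(K + 6\right) + K\right) = -3 + \left(\left(6 + K\right) + K\right) = -3 + \left(6 + 2 K\right) = 3 + 2 K$)
$b = 4$ ($b = 2 + 2 = 4$)
$y{\left(E \right)} = 7 + 4 E$ ($y{\left(E \right)} = 4 + \left(3 + 2 \left(E + E\right)\right) = 4 + \left(3 + 2 \cdot 2 E\right) = 4 + \left(3 + 4 E\right) = 7 + 4 E$)
$k = - \frac{59}{78} \approx -0.75641$
$\left(y{\left(-4 \right)} - 81\right) k = \left(\left(7 + 4 \left(-4\right)\right) - 81\right) \left(- \frac{59}{78}\right) = \left(\left(7 - 16\right) - 81\right) \left(- \frac{59}{78}\right) = \left(-9 - 81\right) \left(- \frac{59}{78}\right) = \left(-90\right) \left(- \frac{59}{78}\right) = \frac{885}{13}$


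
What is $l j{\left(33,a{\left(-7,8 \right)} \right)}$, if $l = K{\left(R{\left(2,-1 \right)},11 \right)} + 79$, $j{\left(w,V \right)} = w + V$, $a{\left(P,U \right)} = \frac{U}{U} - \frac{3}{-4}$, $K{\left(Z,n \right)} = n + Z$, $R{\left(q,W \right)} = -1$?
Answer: $\frac{12371}{4} \approx 3092.8$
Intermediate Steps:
$K{\left(Z,n \right)} = Z + n$
$a{\left(P,U \right)} = \frac{7}{4}$ ($a{\left(P,U \right)} = 1 - - \frac{3}{4} = 1 + \frac{3}{4} = \frac{7}{4}$)
$j{\left(w,V \right)} = V + w$
$l = 89$ ($l = \left(-1 + 11\right) + 79 = 10 + 79 = 89$)
$l j{\left(33,a{\left(-7,8 \right)} \right)} = 89 \left(\frac{7}{4} + 33\right) = 89 \cdot \frac{139}{4} = \frac{12371}{4}$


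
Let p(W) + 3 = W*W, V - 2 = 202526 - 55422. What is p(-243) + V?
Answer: 206152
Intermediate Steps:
V = 147106 (V = 2 + (202526 - 55422) = 2 + 147104 = 147106)
p(W) = -3 + W² (p(W) = -3 + W*W = -3 + W²)
p(-243) + V = (-3 + (-243)²) + 147106 = (-3 + 59049) + 147106 = 59046 + 147106 = 206152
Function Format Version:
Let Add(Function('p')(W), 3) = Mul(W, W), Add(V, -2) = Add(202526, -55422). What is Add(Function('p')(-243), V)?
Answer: 206152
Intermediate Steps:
V = 147106 (V = Add(2, Add(202526, -55422)) = Add(2, 147104) = 147106)
Function('p')(W) = Add(-3, Pow(W, 2)) (Function('p')(W) = Add(-3, Mul(W, W)) = Add(-3, Pow(W, 2)))
Add(Function('p')(-243), V) = Add(Add(-3, Pow(-243, 2)), 147106) = Add(Add(-3, 59049), 147106) = Add(59046, 147106) = 206152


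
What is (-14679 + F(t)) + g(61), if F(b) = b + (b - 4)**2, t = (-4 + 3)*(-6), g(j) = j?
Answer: -14608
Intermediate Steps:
t = 6 (t = -1*(-6) = 6)
F(b) = b + (-4 + b)**2
(-14679 + F(t)) + g(61) = (-14679 + (6 + (-4 + 6)**2)) + 61 = (-14679 + (6 + 2**2)) + 61 = (-14679 + (6 + 4)) + 61 = (-14679 + 10) + 61 = -14669 + 61 = -14608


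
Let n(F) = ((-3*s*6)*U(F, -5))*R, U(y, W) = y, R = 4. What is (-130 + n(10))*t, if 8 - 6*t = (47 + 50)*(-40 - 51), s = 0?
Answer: -191425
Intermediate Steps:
n(F) = 0 (n(F) = ((-3*0*6)*F)*4 = ((0*6)*F)*4 = (0*F)*4 = 0*4 = 0)
t = 2945/2 (t = 4/3 - (47 + 50)*(-40 - 51)/6 = 4/3 - 97*(-91)/6 = 4/3 - ⅙*(-8827) = 4/3 + 8827/6 = 2945/2 ≈ 1472.5)
(-130 + n(10))*t = (-130 + 0)*(2945/2) = -130*2945/2 = -191425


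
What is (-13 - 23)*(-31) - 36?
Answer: 1080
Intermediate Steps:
(-13 - 23)*(-31) - 36 = -36*(-31) - 36 = 1116 - 36 = 1080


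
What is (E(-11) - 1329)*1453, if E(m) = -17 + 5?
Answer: -1948473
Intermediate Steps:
E(m) = -12
(E(-11) - 1329)*1453 = (-12 - 1329)*1453 = -1341*1453 = -1948473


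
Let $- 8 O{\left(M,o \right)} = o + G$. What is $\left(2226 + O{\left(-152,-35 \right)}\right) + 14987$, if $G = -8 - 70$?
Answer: $\frac{137817}{8} \approx 17227.0$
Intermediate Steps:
$G = -78$
$O{\left(M,o \right)} = \frac{39}{4} - \frac{o}{8}$ ($O{\left(M,o \right)} = - \frac{o - 78}{8} = - \frac{-78 + o}{8} = \frac{39}{4} - \frac{o}{8}$)
$\left(2226 + O{\left(-152,-35 \right)}\right) + 14987 = \left(2226 + \left(\frac{39}{4} - - \frac{35}{8}\right)\right) + 14987 = \left(2226 + \left(\frac{39}{4} + \frac{35}{8}\right)\right) + 14987 = \left(2226 + \frac{113}{8}\right) + 14987 = \frac{17921}{8} + 14987 = \frac{137817}{8}$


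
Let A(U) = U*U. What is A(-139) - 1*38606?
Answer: -19285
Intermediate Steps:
A(U) = U**2
A(-139) - 1*38606 = (-139)**2 - 1*38606 = 19321 - 38606 = -19285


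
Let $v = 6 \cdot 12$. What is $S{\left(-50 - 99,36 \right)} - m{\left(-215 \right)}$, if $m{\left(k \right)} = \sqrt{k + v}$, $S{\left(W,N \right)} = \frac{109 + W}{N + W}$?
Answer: $\frac{40}{113} - i \sqrt{143} \approx 0.35398 - 11.958 i$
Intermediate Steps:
$v = 72$
$S{\left(W,N \right)} = \frac{109 + W}{N + W}$
$m{\left(k \right)} = \sqrt{72 + k}$ ($m{\left(k \right)} = \sqrt{k + 72} = \sqrt{72 + k}$)
$S{\left(-50 - 99,36 \right)} - m{\left(-215 \right)} = \frac{109 - 149}{36 - 149} - \sqrt{72 - 215} = \frac{109 - 149}{36 - 149} - \sqrt{-143} = \frac{1}{-113} \left(-40\right) - i \sqrt{143} = \left(- \frac{1}{113}\right) \left(-40\right) - i \sqrt{143} = \frac{40}{113} - i \sqrt{143}$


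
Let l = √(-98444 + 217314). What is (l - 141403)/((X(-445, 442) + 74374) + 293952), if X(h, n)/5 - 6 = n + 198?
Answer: -141403/371556 + √118870/371556 ≈ -0.37964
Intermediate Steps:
X(h, n) = 1020 + 5*n (X(h, n) = 30 + 5*(n + 198) = 30 + 5*(198 + n) = 30 + (990 + 5*n) = 1020 + 5*n)
l = √118870 ≈ 344.78
(l - 141403)/((X(-445, 442) + 74374) + 293952) = (√118870 - 141403)/(((1020 + 5*442) + 74374) + 293952) = (-141403 + √118870)/(((1020 + 2210) + 74374) + 293952) = (-141403 + √118870)/((3230 + 74374) + 293952) = (-141403 + √118870)/(77604 + 293952) = (-141403 + √118870)/371556 = (-141403 + √118870)*(1/371556) = -141403/371556 + √118870/371556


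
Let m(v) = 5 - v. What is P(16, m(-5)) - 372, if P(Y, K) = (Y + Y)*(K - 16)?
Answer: -564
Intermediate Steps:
P(Y, K) = 2*Y*(-16 + K) (P(Y, K) = (2*Y)*(-16 + K) = 2*Y*(-16 + K))
P(16, m(-5)) - 372 = 2*16*(-16 + (5 - 1*(-5))) - 372 = 2*16*(-16 + (5 + 5)) - 372 = 2*16*(-16 + 10) - 372 = 2*16*(-6) - 372 = -192 - 372 = -564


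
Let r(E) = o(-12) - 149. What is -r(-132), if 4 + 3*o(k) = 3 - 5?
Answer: 151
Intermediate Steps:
o(k) = -2 (o(k) = -4/3 + (3 - 5)/3 = -4/3 + (⅓)*(-2) = -4/3 - ⅔ = -2)
r(E) = -151 (r(E) = -2 - 149 = -151)
-r(-132) = -1*(-151) = 151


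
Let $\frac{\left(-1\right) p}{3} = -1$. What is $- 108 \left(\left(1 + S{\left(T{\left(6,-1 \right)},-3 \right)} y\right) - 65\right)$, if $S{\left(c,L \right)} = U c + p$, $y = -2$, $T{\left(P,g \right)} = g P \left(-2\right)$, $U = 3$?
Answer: $15336$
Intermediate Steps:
$p = 3$ ($p = \left(-3\right) \left(-1\right) = 3$)
$T{\left(P,g \right)} = - 2 P g$ ($T{\left(P,g \right)} = P g \left(-2\right) = - 2 P g$)
$S{\left(c,L \right)} = 3 + 3 c$ ($S{\left(c,L \right)} = 3 c + 3 = 3 + 3 c$)
$- 108 \left(\left(1 + S{\left(T{\left(6,-1 \right)},-3 \right)} y\right) - 65\right) = - 108 \left(\left(1 + \left(3 + 3 \left(\left(-2\right) 6 \left(-1\right)\right)\right) \left(-2\right)\right) - 65\right) = - 108 \left(\left(1 + \left(3 + 3 \cdot 12\right) \left(-2\right)\right) - 65\right) = - 108 \left(\left(1 + \left(3 + 36\right) \left(-2\right)\right) - 65\right) = - 108 \left(\left(1 + 39 \left(-2\right)\right) - 65\right) = - 108 \left(\left(1 - 78\right) - 65\right) = - 108 \left(-77 - 65\right) = \left(-108\right) \left(-142\right) = 15336$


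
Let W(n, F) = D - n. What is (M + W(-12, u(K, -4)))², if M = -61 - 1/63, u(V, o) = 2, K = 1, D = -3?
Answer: 10738729/3969 ≈ 2705.7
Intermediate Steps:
W(n, F) = -3 - n
M = -3844/63 (M = -61 - 1*1/63 = -61 - 1/63 = -3844/63 ≈ -61.016)
(M + W(-12, u(K, -4)))² = (-3844/63 + (-3 - 1*(-12)))² = (-3844/63 + (-3 + 12))² = (-3844/63 + 9)² = (-3277/63)² = 10738729/3969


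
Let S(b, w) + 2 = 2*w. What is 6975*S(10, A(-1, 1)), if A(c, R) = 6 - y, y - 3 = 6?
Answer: -55800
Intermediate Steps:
y = 9 (y = 3 + 6 = 9)
A(c, R) = -3 (A(c, R) = 6 - 1*9 = 6 - 9 = -3)
S(b, w) = -2 + 2*w
6975*S(10, A(-1, 1)) = 6975*(-2 + 2*(-3)) = 6975*(-2 - 6) = 6975*(-8) = -55800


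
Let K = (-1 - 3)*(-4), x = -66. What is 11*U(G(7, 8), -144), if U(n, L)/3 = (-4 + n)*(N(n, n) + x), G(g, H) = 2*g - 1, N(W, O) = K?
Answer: -14850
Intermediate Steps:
K = 16 (K = -4*(-4) = 16)
N(W, O) = 16
G(g, H) = -1 + 2*g
U(n, L) = 600 - 150*n (U(n, L) = 3*((-4 + n)*(16 - 66)) = 3*((-4 + n)*(-50)) = 3*(200 - 50*n) = 600 - 150*n)
11*U(G(7, 8), -144) = 11*(600 - 150*(-1 + 2*7)) = 11*(600 - 150*(-1 + 14)) = 11*(600 - 150*13) = 11*(600 - 1950) = 11*(-1350) = -14850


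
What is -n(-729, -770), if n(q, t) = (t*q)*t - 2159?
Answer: 432226259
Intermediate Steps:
n(q, t) = -2159 + q*t² (n(q, t) = (q*t)*t - 2159 = q*t² - 2159 = -2159 + q*t²)
-n(-729, -770) = -(-2159 - 729*(-770)²) = -(-2159 - 729*592900) = -(-2159 - 432224100) = -1*(-432226259) = 432226259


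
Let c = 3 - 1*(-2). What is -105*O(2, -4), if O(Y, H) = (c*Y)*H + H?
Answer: 4620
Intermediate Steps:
c = 5 (c = 3 + 2 = 5)
O(Y, H) = H + 5*H*Y (O(Y, H) = (5*Y)*H + H = 5*H*Y + H = H + 5*H*Y)
-105*O(2, -4) = -(-420)*(1 + 5*2) = -(-420)*(1 + 10) = -(-420)*11 = -105*(-44) = 4620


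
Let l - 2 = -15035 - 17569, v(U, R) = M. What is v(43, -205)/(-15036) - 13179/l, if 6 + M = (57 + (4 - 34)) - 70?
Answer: 14268353/35014548 ≈ 0.40750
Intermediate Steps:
M = -49 (M = -6 + ((57 + (4 - 34)) - 70) = -6 + ((57 - 30) - 70) = -6 + (27 - 70) = -6 - 43 = -49)
v(U, R) = -49
l = -32602 (l = 2 + (-15035 - 17569) = 2 - 32604 = -32602)
v(43, -205)/(-15036) - 13179/l = -49/(-15036) - 13179/(-32602) = -49*(-1/15036) - 13179*(-1/32602) = 7/2148 + 13179/32602 = 14268353/35014548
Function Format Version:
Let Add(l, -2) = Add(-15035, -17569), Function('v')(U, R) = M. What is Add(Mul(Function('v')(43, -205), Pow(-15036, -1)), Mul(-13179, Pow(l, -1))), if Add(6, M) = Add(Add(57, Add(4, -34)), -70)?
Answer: Rational(14268353, 35014548) ≈ 0.40750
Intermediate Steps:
M = -49 (M = Add(-6, Add(Add(57, Add(4, -34)), -70)) = Add(-6, Add(Add(57, -30), -70)) = Add(-6, Add(27, -70)) = Add(-6, -43) = -49)
Function('v')(U, R) = -49
l = -32602 (l = Add(2, Add(-15035, -17569)) = Add(2, -32604) = -32602)
Add(Mul(Function('v')(43, -205), Pow(-15036, -1)), Mul(-13179, Pow(l, -1))) = Add(Mul(-49, Pow(-15036, -1)), Mul(-13179, Pow(-32602, -1))) = Add(Mul(-49, Rational(-1, 15036)), Mul(-13179, Rational(-1, 32602))) = Add(Rational(7, 2148), Rational(13179, 32602)) = Rational(14268353, 35014548)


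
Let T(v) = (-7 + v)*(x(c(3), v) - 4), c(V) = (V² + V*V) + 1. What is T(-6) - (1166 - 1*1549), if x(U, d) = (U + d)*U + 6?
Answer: -2854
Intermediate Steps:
c(V) = 1 + 2*V² (c(V) = (V² + V²) + 1 = 2*V² + 1 = 1 + 2*V²)
x(U, d) = 6 + U*(U + d) (x(U, d) = U*(U + d) + 6 = 6 + U*(U + d))
T(v) = (-7 + v)*(363 + 19*v) (T(v) = (-7 + v)*((6 + (1 + 2*3²)² + (1 + 2*3²)*v) - 4) = (-7 + v)*((6 + (1 + 2*9)² + (1 + 2*9)*v) - 4) = (-7 + v)*((6 + (1 + 18)² + (1 + 18)*v) - 4) = (-7 + v)*((6 + 19² + 19*v) - 4) = (-7 + v)*((6 + 361 + 19*v) - 4) = (-7 + v)*((367 + 19*v) - 4) = (-7 + v)*(363 + 19*v))
T(-6) - (1166 - 1*1549) = (-2541 + 19*(-6)² + 230*(-6)) - (1166 - 1*1549) = (-2541 + 19*36 - 1380) - (1166 - 1549) = (-2541 + 684 - 1380) - 1*(-383) = -3237 + 383 = -2854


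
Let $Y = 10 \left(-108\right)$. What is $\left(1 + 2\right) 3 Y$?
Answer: $-9720$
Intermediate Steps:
$Y = -1080$
$\left(1 + 2\right) 3 Y = \left(1 + 2\right) 3 \left(-1080\right) = 3 \cdot 3 \left(-1080\right) = 9 \left(-1080\right) = -9720$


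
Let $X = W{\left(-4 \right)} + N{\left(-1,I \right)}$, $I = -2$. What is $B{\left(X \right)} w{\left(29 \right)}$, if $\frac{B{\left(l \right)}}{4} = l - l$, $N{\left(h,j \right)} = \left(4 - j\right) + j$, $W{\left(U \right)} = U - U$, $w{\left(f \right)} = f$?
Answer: $0$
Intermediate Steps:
$W{\left(U \right)} = 0$
$N{\left(h,j \right)} = 4$
$X = 4$ ($X = 0 + 4 = 4$)
$B{\left(l \right)} = 0$ ($B{\left(l \right)} = 4 \left(l - l\right) = 4 \cdot 0 = 0$)
$B{\left(X \right)} w{\left(29 \right)} = 0 \cdot 29 = 0$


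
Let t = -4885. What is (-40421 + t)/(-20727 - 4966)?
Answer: 45306/25693 ≈ 1.7634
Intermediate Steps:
(-40421 + t)/(-20727 - 4966) = (-40421 - 4885)/(-20727 - 4966) = -45306/(-25693) = -45306*(-1/25693) = 45306/25693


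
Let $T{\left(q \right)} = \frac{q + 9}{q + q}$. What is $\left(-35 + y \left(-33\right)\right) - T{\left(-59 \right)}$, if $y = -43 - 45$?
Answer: $\frac{169246}{59} \approx 2868.6$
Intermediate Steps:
$y = -88$ ($y = -43 - 45 = -88$)
$T{\left(q \right)} = \frac{9 + q}{2 q}$
$\left(-35 + y \left(-33\right)\right) - T{\left(-59 \right)} = \left(-35 - -2904\right) - \frac{9 - 59}{2 \left(-59\right)} = \left(-35 + 2904\right) - \frac{1}{2} \left(- \frac{1}{59}\right) \left(-50\right) = 2869 - \frac{25}{59} = \frac{169246}{59}$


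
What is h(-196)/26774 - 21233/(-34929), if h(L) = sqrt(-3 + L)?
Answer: 21233/34929 + I*sqrt(199)/26774 ≈ 0.60789 + 0.00052688*I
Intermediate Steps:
h(-196)/26774 - 21233/(-34929) = sqrt(-3 - 196)/26774 - 21233/(-34929) = sqrt(-199)*(1/26774) - 21233*(-1/34929) = (I*sqrt(199))*(1/26774) + 21233/34929 = I*sqrt(199)/26774 + 21233/34929 = 21233/34929 + I*sqrt(199)/26774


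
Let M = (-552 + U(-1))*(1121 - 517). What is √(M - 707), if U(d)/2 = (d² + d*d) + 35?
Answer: I*√289419 ≈ 537.98*I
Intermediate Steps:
U(d) = 70 + 4*d² (U(d) = 2*((d² + d*d) + 35) = 2*((d² + d²) + 35) = 2*(2*d² + 35) = 2*(35 + 2*d²) = 70 + 4*d²)
M = -288712 (M = (-552 + (70 + 4*(-1)²))*(1121 - 517) = (-552 + (70 + 4*1))*604 = (-552 + (70 + 4))*604 = (-552 + 74)*604 = -478*604 = -288712)
√(M - 707) = √(-288712 - 707) = √(-289419) = I*√289419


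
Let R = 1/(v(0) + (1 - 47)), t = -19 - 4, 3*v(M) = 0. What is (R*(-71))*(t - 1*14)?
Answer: -2627/46 ≈ -57.109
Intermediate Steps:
v(M) = 0 (v(M) = (⅓)*0 = 0)
t = -23
R = -1/46 (R = 1/(0 + (1 - 47)) = 1/(0 - 46) = 1/(-46) = -1/46 ≈ -0.021739)
(R*(-71))*(t - 1*14) = (-1/46*(-71))*(-23 - 1*14) = 71*(-23 - 14)/46 = (71/46)*(-37) = -2627/46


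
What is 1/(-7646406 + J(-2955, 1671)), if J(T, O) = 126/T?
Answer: -985/7531709952 ≈ -1.3078e-7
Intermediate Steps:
1/(-7646406 + J(-2955, 1671)) = 1/(-7646406 + 126/(-2955)) = 1/(-7646406 + 126*(-1/2955)) = 1/(-7646406 - 42/985) = 1/(-7531709952/985) = -985/7531709952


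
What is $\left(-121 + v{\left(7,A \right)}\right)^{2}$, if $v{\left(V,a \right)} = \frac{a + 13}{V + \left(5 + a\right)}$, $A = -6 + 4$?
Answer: $\frac{1437601}{100} \approx 14376.0$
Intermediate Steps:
$A = -2$
$v{\left(V,a \right)} = \frac{13 + a}{5 + V + a}$
$\left(-121 + v{\left(7,A \right)}\right)^{2} = \left(-121 + \frac{13 - 2}{5 + 7 - 2}\right)^{2} = \left(-121 + \frac{1}{10} \cdot 11\right)^{2} = \left(-121 + \frac{11}{10}\right)^{2} = \left(- \frac{1199}{10}\right)^{2} = \frac{1437601}{100}$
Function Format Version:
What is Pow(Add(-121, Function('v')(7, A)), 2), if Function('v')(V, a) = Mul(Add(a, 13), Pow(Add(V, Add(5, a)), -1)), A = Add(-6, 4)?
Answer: Rational(1437601, 100) ≈ 14376.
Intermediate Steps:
A = -2
Function('v')(V, a) = Mul(Pow(Add(5, V, a), -1), Add(13, a)) (Function('v')(V, a) = Mul(Add(13, a), Pow(Add(5, V, a), -1)) = Mul(Pow(Add(5, V, a), -1), Add(13, a)))
Pow(Add(-121, Function('v')(7, A)), 2) = Pow(Add(-121, Mul(Pow(Add(5, 7, -2), -1), Add(13, -2))), 2) = Pow(Add(-121, Mul(Pow(10, -1), 11)), 2) = Pow(Add(-121, Mul(Rational(1, 10), 11)), 2) = Pow(Add(-121, Rational(11, 10)), 2) = Pow(Rational(-1199, 10), 2) = Rational(1437601, 100)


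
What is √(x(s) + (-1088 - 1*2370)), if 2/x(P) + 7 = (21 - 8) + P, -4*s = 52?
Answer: 4*I*√10591/7 ≈ 58.807*I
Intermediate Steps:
s = -13 (s = -¼*52 = -13)
x(P) = 2/(6 + P) (x(P) = 2/(-7 + ((21 - 8) + P)) = 2/(-7 + (13 + P)) = 2/(6 + P))
√(x(s) + (-1088 - 1*2370)) = √(2/(6 - 13) + (-1088 - 1*2370)) = √(2/(-7) + (-1088 - 2370)) = √(2*(-⅐) - 3458) = √(-2/7 - 3458) = √(-24208/7) = 4*I*√10591/7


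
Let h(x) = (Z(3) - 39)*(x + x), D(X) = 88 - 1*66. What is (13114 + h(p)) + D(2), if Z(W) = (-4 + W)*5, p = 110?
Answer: 3456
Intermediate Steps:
Z(W) = -20 + 5*W
D(X) = 22 (D(X) = 88 - 66 = 22)
h(x) = -88*x (h(x) = ((-20 + 5*3) - 39)*(x + x) = ((-20 + 15) - 39)*(2*x) = (-5 - 39)*(2*x) = -88*x)
(13114 + h(p)) + D(2) = (13114 - 88*110) + 22 = (13114 - 9680) + 22 = 3434 + 22 = 3456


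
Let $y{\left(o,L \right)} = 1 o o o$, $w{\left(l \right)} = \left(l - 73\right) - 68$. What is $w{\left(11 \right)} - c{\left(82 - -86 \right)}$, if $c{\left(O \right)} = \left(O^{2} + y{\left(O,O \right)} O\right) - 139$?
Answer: $-796622391$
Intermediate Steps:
$w{\left(l \right)} = -141 + l$ ($w{\left(l \right)} = \left(-73 + l\right) - 68 = -141 + l$)
$y{\left(o,L \right)} = o^{3}$ ($y{\left(o,L \right)} = o o o = o^{2} o = o^{3}$)
$c{\left(O \right)} = -139 + O^{2} + O^{4}$ ($c{\left(O \right)} = \left(O^{2} + O^{3} O\right) - 139 = \left(O^{2} + O^{4}\right) - 139 = -139 + O^{2} + O^{4}$)
$w{\left(11 \right)} - c{\left(82 - -86 \right)} = \left(-141 + 11\right) - \left(-139 + \left(82 - -86\right)^{2} + \left(82 - -86\right)^{4}\right) = -130 - \left(-139 + \left(82 + 86\right)^{2} + \left(82 + 86\right)^{4}\right) = -130 - \left(-139 + 168^{2} + 168^{4}\right) = -130 - \left(-139 + 28224 + 796594176\right) = -130 - 796622261 = -796622391$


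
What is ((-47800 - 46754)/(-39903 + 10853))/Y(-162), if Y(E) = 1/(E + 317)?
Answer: 1465587/2905 ≈ 504.50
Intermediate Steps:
Y(E) = 1/(317 + E)
((-47800 - 46754)/(-39903 + 10853))/Y(-162) = ((-47800 - 46754)/(-39903 + 10853))/(1/(317 - 162)) = (-94554/(-29050))/(1/155) = (-94554*(-1/29050))/(1/155) = (47277/14525)*155 = 1465587/2905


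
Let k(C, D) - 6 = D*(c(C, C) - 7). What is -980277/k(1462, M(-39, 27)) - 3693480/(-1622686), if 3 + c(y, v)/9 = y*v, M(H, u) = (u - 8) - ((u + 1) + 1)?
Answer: 356052001840371/156077739731602 ≈ 2.2812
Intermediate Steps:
M(H, u) = -10 (M(H, u) = (-8 + u) - ((1 + u) + 1) = (-8 + u) - (2 + u) = (-8 + u) + (-2 - u) = -10)
c(y, v) = -27 + 9*v*y (c(y, v) = -27 + 9*(y*v) = -27 + 9*(v*y) = -27 + 9*v*y)
k(C, D) = 6 + D*(-34 + 9*C²) (k(C, D) = 6 + D*((-27 + 9*C*C) - 7) = 6 + D*((-27 + 9*C²) - 7) = 6 + D*(-34 + 9*C²))
-980277/k(1462, M(-39, 27)) - 3693480/(-1622686) = -980277/(6 - 34*(-10) + 9*(-10)*1462²) - 3693480/(-1622686) = -980277/(6 + 340 + 9*(-10)*2137444) - 3693480*(-1/1622686) = -980277/(6 + 340 - 192369960) + 1846740/811343 = -980277/(-192369614) + 1846740/811343 = -980277*(-1/192369614) + 1846740/811343 = 980277/192369614 + 1846740/811343 = 356052001840371/156077739731602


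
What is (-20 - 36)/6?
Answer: -28/3 ≈ -9.3333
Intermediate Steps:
(-20 - 36)/6 = -56*⅙ = -28/3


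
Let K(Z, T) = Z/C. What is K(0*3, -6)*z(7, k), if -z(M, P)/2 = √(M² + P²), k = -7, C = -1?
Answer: 0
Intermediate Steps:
K(Z, T) = -Z (K(Z, T) = Z/(-1) = Z*(-1) = -Z)
z(M, P) = -2*√(M² + P²)
K(0*3, -6)*z(7, k) = (-0*3)*(-2*√(7² + (-7)²)) = (-1*0)*(-2*√(49 + 49)) = 0*(-14*√2) = 0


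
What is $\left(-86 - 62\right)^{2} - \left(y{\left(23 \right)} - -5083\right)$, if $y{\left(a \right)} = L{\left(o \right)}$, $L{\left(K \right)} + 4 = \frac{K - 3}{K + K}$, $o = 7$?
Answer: $\frac{117773}{7} \approx 16825.0$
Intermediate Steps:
$L{\left(K \right)} = -4 + \frac{-3 + K}{2 K}$ ($L{\left(K \right)} = -4 + \frac{K - 3}{K + K} = -4 + \frac{-3 + K}{2 K}$)
$y{\left(a \right)} = - \frac{26}{7}$ ($y{\left(a \right)} = \frac{-3 - 49}{2 \cdot 7} = \frac{1}{2} \cdot \frac{1}{7} \left(-3 - 49\right) = \frac{1}{2} \cdot \frac{1}{7} \left(-52\right) = - \frac{26}{7}$)
$\left(-86 - 62\right)^{2} - \left(y{\left(23 \right)} - -5083\right) = \left(-86 - 62\right)^{2} - \left(- \frac{26}{7} - -5083\right) = \left(-148\right)^{2} - \left(- \frac{26}{7} + 5083\right) = 21904 - \frac{35555}{7} = \frac{117773}{7}$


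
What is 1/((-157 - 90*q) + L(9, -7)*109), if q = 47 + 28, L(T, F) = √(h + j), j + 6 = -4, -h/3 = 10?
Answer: -6907/48181889 - 218*I*√10/48181889 ≈ -0.00014335 - 1.4308e-5*I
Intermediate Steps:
h = -30 (h = -3*10 = -30)
j = -10 (j = -6 - 4 = -10)
L(T, F) = 2*I*√10 (L(T, F) = √(-30 - 10) = √(-40) = 2*I*√10)
q = 75
1/((-157 - 90*q) + L(9, -7)*109) = 1/((-157 - 90*75) + (2*I*√10)*109) = 1/((-157 - 6750) + 218*I*√10) = 1/(-6907 + 218*I*√10)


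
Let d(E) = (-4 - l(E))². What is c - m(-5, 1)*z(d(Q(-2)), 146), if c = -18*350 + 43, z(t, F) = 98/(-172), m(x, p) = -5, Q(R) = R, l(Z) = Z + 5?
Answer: -538347/86 ≈ -6259.9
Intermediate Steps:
l(Z) = 5 + Z
d(E) = (-9 - E)² (d(E) = (-4 - (5 + E))² = (-4 + (-5 - E))² = (-9 - E)²)
z(t, F) = -49/86 (z(t, F) = 98*(-1/172) = -49/86)
c = -6257 (c = -6300 + 43 = -6257)
c - m(-5, 1)*z(d(Q(-2)), 146) = -6257 - (-5)*(-49)/86 = -6257 - 1*245/86 = -6257 - 245/86 = -538347/86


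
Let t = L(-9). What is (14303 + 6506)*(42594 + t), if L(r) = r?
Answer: 886151265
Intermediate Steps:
t = -9
(14303 + 6506)*(42594 + t) = (14303 + 6506)*(42594 - 9) = 20809*42585 = 886151265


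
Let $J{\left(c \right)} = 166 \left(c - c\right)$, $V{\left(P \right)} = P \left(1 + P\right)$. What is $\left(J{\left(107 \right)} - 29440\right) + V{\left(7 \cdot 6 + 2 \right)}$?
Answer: $-27460$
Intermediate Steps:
$J{\left(c \right)} = 0$ ($J{\left(c \right)} = 166 \cdot 0 = 0$)
$\left(J{\left(107 \right)} - 29440\right) + V{\left(7 \cdot 6 + 2 \right)} = \left(0 - 29440\right) + \left(7 \cdot 6 + 2\right) \left(1 + \left(7 \cdot 6 + 2\right)\right) = -29440 + \left(42 + 2\right) \left(1 + \left(42 + 2\right)\right) = -29440 + 44 \left(1 + 44\right) = -29440 + 44 \cdot 45 = -29440 + 1980 = -27460$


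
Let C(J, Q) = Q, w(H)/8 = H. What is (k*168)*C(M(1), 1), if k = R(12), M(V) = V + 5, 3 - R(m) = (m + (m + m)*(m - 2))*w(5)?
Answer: -1692936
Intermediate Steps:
w(H) = 8*H
R(m) = 3 - 40*m - 80*m*(-2 + m) (R(m) = 3 - (m + (m + m)*(m - 2))*8*5 = 3 - (m + (2*m)*(-2 + m))*40 = 3 - (m + 2*m*(-2 + m))*40 = 3 - (40*m + 80*m*(-2 + m)) = 3 + (-40*m - 80*m*(-2 + m)) = 3 - 40*m - 80*m*(-2 + m))
M(V) = 5 + V
k = -10077 (k = 3 - 80*12**2 + 120*12 = 3 - 80*144 + 1440 = 3 - 11520 + 1440 = -10077)
(k*168)*C(M(1), 1) = -10077*168*1 = -1692936*1 = -1692936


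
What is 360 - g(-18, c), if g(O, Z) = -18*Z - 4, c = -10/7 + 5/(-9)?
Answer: 2298/7 ≈ 328.29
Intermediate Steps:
c = -125/63 (c = -10*⅐ + 5*(-⅑) = -10/7 - 5/9 = -125/63 ≈ -1.9841)
g(O, Z) = -4 - 18*Z
360 - g(-18, c) = 360 - (-4 - 18*(-125/63)) = 360 - (-4 + 250/7) = 360 - 1*222/7 = 360 - 222/7 = 2298/7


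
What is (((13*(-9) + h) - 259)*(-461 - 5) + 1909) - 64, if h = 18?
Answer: 168673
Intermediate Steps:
(((13*(-9) + h) - 259)*(-461 - 5) + 1909) - 64 = (((13*(-9) + 18) - 259)*(-461 - 5) + 1909) - 64 = (((-117 + 18) - 259)*(-466) + 1909) - 64 = ((-99 - 259)*(-466) + 1909) - 64 = (-358*(-466) + 1909) - 64 = (166828 + 1909) - 64 = 168737 - 64 = 168673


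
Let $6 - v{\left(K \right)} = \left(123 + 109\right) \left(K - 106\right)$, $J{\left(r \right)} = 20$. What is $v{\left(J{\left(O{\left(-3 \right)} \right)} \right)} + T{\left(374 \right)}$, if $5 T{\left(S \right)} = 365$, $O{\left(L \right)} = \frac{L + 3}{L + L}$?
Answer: $20031$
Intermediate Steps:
$O{\left(L \right)} = \frac{3 + L}{2 L}$
$T{\left(S \right)} = 73$ ($T{\left(S \right)} = \frac{1}{5} \cdot 365 = 73$)
$v{\left(K \right)} = 24598 - 232 K$ ($v{\left(K \right)} = 6 - \left(123 + 109\right) \left(K - 106\right) = 6 - 232 \left(-106 + K\right) = 6 - \left(-24592 + 232 K\right) = 24598 - 232 K$)
$v{\left(J{\left(O{\left(-3 \right)} \right)} \right)} + T{\left(374 \right)} = \left(24598 - 4640\right) + 73 = 19958 + 73 = 20031$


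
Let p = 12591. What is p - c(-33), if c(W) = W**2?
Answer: 11502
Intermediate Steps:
p - c(-33) = 12591 - 1*(-33)**2 = 12591 - 1*1089 = 12591 - 1089 = 11502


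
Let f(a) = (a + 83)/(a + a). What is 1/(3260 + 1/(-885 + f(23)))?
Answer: 20302/66184497 ≈ 0.00030675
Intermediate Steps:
f(a) = (83 + a)/(2*a) (f(a) = (83 + a)/((2*a)) = (83 + a)*(1/(2*a)) = (83 + a)/(2*a))
1/(3260 + 1/(-885 + f(23))) = 1/(3260 + 1/(-885 + (½)*(83 + 23)/23)) = 1/(3260 + 1/(-885 + (½)*(1/23)*106)) = 1/(3260 + 1/(-885 + 53/23)) = 1/(3260 + 1/(-20302/23)) = 1/(3260 - 23/20302) = 1/(66184497/20302) = 20302/66184497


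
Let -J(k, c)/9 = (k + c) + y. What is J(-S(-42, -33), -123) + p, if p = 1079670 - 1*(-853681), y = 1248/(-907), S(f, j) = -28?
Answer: 1754336074/907 ≈ 1.9342e+6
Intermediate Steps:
y = -1248/907 (y = 1248*(-1/907) = -1248/907 ≈ -1.3760)
J(k, c) = 11232/907 - 9*c - 9*k (J(k, c) = -9*((k + c) - 1248/907) = -9*((c + k) - 1248/907) = -9*(-1248/907 + c + k) = 11232/907 - 9*c - 9*k)
p = 1933351 (p = 1079670 + 853681 = 1933351)
J(-S(-42, -33), -123) + p = (11232/907 - 9*(-123) - (-9)*(-28)) + 1933351 = (11232/907 + 1107 - 9*28) + 1933351 = (11232/907 + 1107 - 252) + 1933351 = 786717/907 + 1933351 = 1754336074/907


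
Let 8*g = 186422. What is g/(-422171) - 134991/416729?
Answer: -266800868663/703723594636 ≈ -0.37913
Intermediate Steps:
g = 93211/4 (g = (1/8)*186422 = 93211/4 ≈ 23303.)
g/(-422171) - 134991/416729 = (93211/4)/(-422171) - 134991/416729 = (93211/4)*(-1/422171) - 134991*1/416729 = -93211/1688684 - 134991/416729 = -266800868663/703723594636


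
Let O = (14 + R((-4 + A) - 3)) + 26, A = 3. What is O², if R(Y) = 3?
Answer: 1849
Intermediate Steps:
O = 43 (O = (14 + 3) + 26 = 17 + 26 = 43)
O² = 43² = 1849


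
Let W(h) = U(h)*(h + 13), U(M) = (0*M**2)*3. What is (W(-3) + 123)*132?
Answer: 16236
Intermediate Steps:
U(M) = 0 (U(M) = 0*3 = 0)
W(h) = 0 (W(h) = 0*(h + 13) = 0*(13 + h) = 0)
(W(-3) + 123)*132 = (0 + 123)*132 = 123*132 = 16236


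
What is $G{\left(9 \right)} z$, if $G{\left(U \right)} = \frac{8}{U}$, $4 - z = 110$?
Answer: $- \frac{848}{9} \approx -94.222$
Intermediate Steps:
$z = -106$ ($z = 4 - 110 = -106$)
$G{\left(9 \right)} z = \frac{8}{9} \left(-106\right) = - \frac{848}{9}$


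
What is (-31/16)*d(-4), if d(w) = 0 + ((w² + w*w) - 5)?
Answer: -837/16 ≈ -52.313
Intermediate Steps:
d(w) = -5 + 2*w² (d(w) = 0 + ((w² + w²) - 5) = 0 + (2*w² - 5) = 0 + (-5 + 2*w²) = -5 + 2*w²)
(-31/16)*d(-4) = (-31/16)*(-5 + 2*(-4)²) = (-31*1/16)*(-5 + 2*16) = -31*(-5 + 32)/16 = -31/16*27 = -837/16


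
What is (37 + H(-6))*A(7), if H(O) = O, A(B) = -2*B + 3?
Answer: -341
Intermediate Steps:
A(B) = 3 - 2*B
(37 + H(-6))*A(7) = (37 - 6)*(3 - 2*7) = 31*(3 - 14) = 31*(-11) = -341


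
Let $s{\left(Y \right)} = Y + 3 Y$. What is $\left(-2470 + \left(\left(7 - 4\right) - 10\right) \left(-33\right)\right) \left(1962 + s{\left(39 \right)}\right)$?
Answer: $-4742202$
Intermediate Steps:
$s{\left(Y \right)} = 4 Y$
$\left(-2470 + \left(\left(7 - 4\right) - 10\right) \left(-33\right)\right) \left(1962 + s{\left(39 \right)}\right) = \left(-2470 + \left(\left(7 - 4\right) - 10\right) \left(-33\right)\right) \left(1962 + 4 \cdot 39\right) = \left(-2470 + \left(3 - 10\right) \left(-33\right)\right) \left(1962 + 156\right) = \left(-2470 - -231\right) 2118 = \left(-2470 + 231\right) 2118 = \left(-2239\right) 2118 = -4742202$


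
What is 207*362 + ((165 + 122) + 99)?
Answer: 75320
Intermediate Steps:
207*362 + ((165 + 122) + 99) = 74934 + (287 + 99) = 74934 + 386 = 75320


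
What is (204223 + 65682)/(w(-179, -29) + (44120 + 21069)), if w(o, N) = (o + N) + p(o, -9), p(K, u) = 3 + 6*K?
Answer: 53981/12782 ≈ 4.2232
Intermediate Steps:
w(o, N) = 3 + N + 7*o (w(o, N) = (o + N) + (3 + 6*o) = (N + o) + (3 + 6*o) = 3 + N + 7*o)
(204223 + 65682)/(w(-179, -29) + (44120 + 21069)) = (204223 + 65682)/((3 - 29 + 7*(-179)) + (44120 + 21069)) = 269905/((3 - 29 - 1253) + 65189) = 269905/(-1279 + 65189) = 269905/63910 = 269905*(1/63910) = 53981/12782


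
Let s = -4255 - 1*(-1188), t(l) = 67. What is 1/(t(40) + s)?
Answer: -1/3000 ≈ -0.00033333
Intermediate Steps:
s = -3067 (s = -4255 + 1188 = -3067)
1/(t(40) + s) = 1/(67 - 3067) = 1/(-3000) = -1/3000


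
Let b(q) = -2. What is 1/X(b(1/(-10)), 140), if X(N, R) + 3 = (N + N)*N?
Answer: 1/5 ≈ 0.20000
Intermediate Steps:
X(N, R) = -3 + 2*N**2 (X(N, R) = -3 + (N + N)*N = -3 + (2*N)*N = -3 + 2*N**2)
1/X(b(1/(-10)), 140) = 1/(-3 + 2*(-2)**2) = 1/(-3 + 2*4) = 1/(-3 + 8) = 1/5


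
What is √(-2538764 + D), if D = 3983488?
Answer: 2*√361181 ≈ 1202.0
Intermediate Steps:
√(-2538764 + D) = √(-2538764 + 3983488) = √1444724 = 2*√361181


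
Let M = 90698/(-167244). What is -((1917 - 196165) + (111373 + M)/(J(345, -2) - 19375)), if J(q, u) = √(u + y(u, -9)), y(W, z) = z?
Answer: 6097803048257073191/31390915763592 + 9313187657*I*√11/31390915763592 ≈ 1.9425e+5 + 0.00098399*I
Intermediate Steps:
M = -45349/83622 (M = 90698*(-1/167244) = -45349/83622 ≈ -0.54231)
J(q, u) = √(-9 + u) (J(q, u) = √(u - 9) = √(-9 + u))
-((1917 - 196165) + (111373 + M)/(J(345, -2) - 19375)) = -((1917 - 196165) + (111373 - 45349/83622)/(√(-9 - 2) - 19375)) = -(-194248 + 9313187657/(83622*(√(-11) - 19375))) = -(-194248 + 9313187657/(83622*(I*√11 - 19375))) = -(-194248 + 9313187657/(83622*(-19375 + I*√11))) = 194248 - 9313187657/(83622*(-19375 + I*√11))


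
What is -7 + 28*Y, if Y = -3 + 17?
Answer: 385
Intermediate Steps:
Y = 14
-7 + 28*Y = -7 + 28*14 = -7 + 392 = 385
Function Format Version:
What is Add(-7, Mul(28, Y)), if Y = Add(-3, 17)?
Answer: 385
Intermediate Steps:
Y = 14
Add(-7, Mul(28, Y)) = Add(-7, Mul(28, 14)) = Add(-7, 392) = 385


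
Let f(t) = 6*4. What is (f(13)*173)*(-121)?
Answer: -502392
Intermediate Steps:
f(t) = 24
(f(13)*173)*(-121) = (24*173)*(-121) = 4152*(-121) = -502392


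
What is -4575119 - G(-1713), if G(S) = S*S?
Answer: -7509488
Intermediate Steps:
G(S) = S**2
-4575119 - G(-1713) = -4575119 - 1*(-1713)**2 = -4575119 - 1*2934369 = -4575119 - 2934369 = -7509488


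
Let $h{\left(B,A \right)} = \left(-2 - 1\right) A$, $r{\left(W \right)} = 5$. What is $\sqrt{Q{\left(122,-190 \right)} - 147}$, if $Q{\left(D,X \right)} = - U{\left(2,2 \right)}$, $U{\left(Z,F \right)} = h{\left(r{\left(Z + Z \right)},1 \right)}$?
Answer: $12 i \approx 12.0 i$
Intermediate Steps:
$h{\left(B,A \right)} = - 3 A$
$U{\left(Z,F \right)} = -3$ ($U{\left(Z,F \right)} = \left(-3\right) 1 = -3$)
$Q{\left(D,X \right)} = 3$ ($Q{\left(D,X \right)} = \left(-1\right) \left(-3\right) = 3$)
$\sqrt{Q{\left(122,-190 \right)} - 147} = \sqrt{3 - 147} = \sqrt{-144} = 12 i$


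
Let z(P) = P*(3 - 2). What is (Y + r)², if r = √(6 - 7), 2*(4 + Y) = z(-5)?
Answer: 165/4 - 13*I ≈ 41.25 - 13.0*I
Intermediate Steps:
z(P) = P (z(P) = P*1 = P)
Y = -13/2 (Y = -4 + (½)*(-5) = -4 - 5/2 = -13/2 ≈ -6.5000)
r = I (r = √(-1) = I ≈ 1.0*I)
(Y + r)² = (-13/2 + I)²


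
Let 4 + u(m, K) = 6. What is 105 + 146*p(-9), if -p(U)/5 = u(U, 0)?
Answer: -1355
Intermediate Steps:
u(m, K) = 2 (u(m, K) = -4 + 6 = 2)
p(U) = -10 (p(U) = -5*2 = -10)
105 + 146*p(-9) = 105 + 146*(-10) = 105 - 1460 = -1355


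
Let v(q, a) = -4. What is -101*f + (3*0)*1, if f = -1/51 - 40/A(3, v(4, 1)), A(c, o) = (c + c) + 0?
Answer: 34441/51 ≈ 675.31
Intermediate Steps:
A(c, o) = 2*c (A(c, o) = 2*c + 0 = 2*c)
f = -341/51 (f = -1/51 - 40/(2*3) = -1*1/51 - 40/6 = -1/51 - 40*⅙ = -1/51 - 20/3 = -341/51 ≈ -6.6863)
-101*f + (3*0)*1 = -101*(-341/51) + (3*0)*1 = 34441/51 + 0*1 = 34441/51 + 0 = 34441/51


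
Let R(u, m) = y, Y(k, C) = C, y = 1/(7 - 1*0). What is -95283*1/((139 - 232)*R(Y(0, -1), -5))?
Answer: 222327/31 ≈ 7171.8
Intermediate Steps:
y = ⅐ (y = 1/(7 + 0) = 1/7 = ⅐ ≈ 0.14286)
R(u, m) = ⅐
-95283*1/((139 - 232)*R(Y(0, -1), -5)) = -95283*7/(139 - 232) = -95283/((⅐)*(-93)) = -95283/(-93/7) = -95283*(-7/93) = 222327/31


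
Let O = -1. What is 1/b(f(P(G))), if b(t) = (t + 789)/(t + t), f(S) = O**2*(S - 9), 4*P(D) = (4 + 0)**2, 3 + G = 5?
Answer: -5/392 ≈ -0.012755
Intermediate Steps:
G = 2 (G = -3 + 5 = 2)
P(D) = 4 (P(D) = (4 + 0)**2/4 = (1/4)*4**2 = (1/4)*16 = 4)
f(S) = -9 + S (f(S) = (-1)**2*(S - 9) = 1*(-9 + S) = -9 + S)
b(t) = (789 + t)/(2*t) (b(t) = (789 + t)/((2*t)) = (789 + t)*(1/(2*t)) = (789 + t)/(2*t))
1/b(f(P(G))) = 1/((789 + (-9 + 4))/(2*(-9 + 4))) = 1/((1/2)*(789 - 5)/(-5)) = 1/((1/2)*(-1/5)*784) = 1/(-392/5) = -5/392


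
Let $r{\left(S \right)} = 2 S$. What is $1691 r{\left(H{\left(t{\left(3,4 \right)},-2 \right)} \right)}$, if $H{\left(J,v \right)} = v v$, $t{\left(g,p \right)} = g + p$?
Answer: $13528$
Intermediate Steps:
$H{\left(J,v \right)} = v^{2}$
$1691 r{\left(H{\left(t{\left(3,4 \right)},-2 \right)} \right)} = 1691 \cdot 2 \left(-2\right)^{2} = 1691 \cdot 2 \cdot 4 = 1691 \cdot 8 = 13528$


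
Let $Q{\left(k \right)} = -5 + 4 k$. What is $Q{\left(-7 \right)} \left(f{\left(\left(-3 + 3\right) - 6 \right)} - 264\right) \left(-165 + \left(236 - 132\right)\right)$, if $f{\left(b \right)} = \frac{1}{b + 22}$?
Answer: $- \frac{8500899}{16} \approx -5.3131 \cdot 10^{5}$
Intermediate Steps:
$f{\left(b \right)} = \frac{1}{22 + b}$
$Q{\left(-7 \right)} \left(f{\left(\left(-3 + 3\right) - 6 \right)} - 264\right) \left(-165 + \left(236 - 132\right)\right) = \left(-5 + 4 \left(-7\right)\right) \left(\frac{1}{22 + \left(\left(-3 + 3\right) - 6\right)} - 264\right) \left(-165 + \left(236 - 132\right)\right) = \left(-5 - 28\right) \left(\frac{1}{22 + \left(0 - 6\right)} - 264\right) \left(-165 + \left(236 - 132\right)\right) = - 33 \left(\frac{1}{22 - 6} - 264\right) \left(-165 + 104\right) = - 33 \left(\frac{1}{16} - 264\right) \left(-61\right) = - 33 \left(\left(- \frac{4223}{16}\right) \left(-61\right)\right) = \left(-33\right) \frac{257603}{16} = - \frac{8500899}{16}$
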